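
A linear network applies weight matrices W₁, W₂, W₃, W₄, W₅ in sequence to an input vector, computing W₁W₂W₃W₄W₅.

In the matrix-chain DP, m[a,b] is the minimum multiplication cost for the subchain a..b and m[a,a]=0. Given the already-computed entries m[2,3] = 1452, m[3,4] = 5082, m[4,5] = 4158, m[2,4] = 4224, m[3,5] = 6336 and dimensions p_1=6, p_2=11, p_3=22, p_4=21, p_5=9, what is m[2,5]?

5358

m[2,5] = min over k∈[2,4] of m[2,k]+m[k+1,5]+p_{1}·p_k·p_{5}.
k=2: 0 + 6336 + 6·11·9 = 6930; k=3: 1452 + 4158 + 6·22·9 = 6798; k=4: 4224 + 0 + 6·21·9 = 5358.
Minimum: 5358 at k=4.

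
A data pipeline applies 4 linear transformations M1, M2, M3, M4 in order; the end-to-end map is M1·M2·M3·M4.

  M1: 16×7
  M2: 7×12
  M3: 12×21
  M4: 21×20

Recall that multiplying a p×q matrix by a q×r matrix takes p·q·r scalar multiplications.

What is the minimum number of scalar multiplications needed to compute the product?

Adjacent pairs: M1M2 = 16·7·12 = 1344; M2M3 = 7·12·21 = 1764; M3M4 = 12·21·20 = 5040.
Length 3: M1..M3: k=1: 0+1764+16·7·21=4116; k=2: 1344+0+16·12·21=5376 → min 4116 | M2..M4: k=2: 0+5040+7·12·20=6720; k=3: 1764+0+7·21·20=4704 → min 4704.
Length 4: M1..M4: k=1: 0+4704+16·7·20=6944; k=2: 1344+5040+16·12·20=10224; k=3: 4116+0+16·21·20=10836 → min 6944.
Optimal order: (M1·((M2·M3)·M4)) with cost 6944.

6944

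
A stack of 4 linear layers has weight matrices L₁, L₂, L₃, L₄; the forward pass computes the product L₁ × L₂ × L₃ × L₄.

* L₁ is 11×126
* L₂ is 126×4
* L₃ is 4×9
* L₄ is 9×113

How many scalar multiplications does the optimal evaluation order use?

14584

Adjacent pairs: L₁L₂ = 11·126·4 = 5544; L₂L₃ = 126·4·9 = 4536; L₃L₄ = 4·9·113 = 4068.
Length 3: L₁..L₃: k=1: 0+4536+11·126·9=17010; k=2: 5544+0+11·4·9=5940 → min 5940 | L₂..L₄: k=2: 0+4068+126·4·113=61020; k=3: 4536+0+126·9·113=132678 → min 61020.
Length 4: L₁..L₄: k=1: 0+61020+11·126·113=217638; k=2: 5544+4068+11·4·113=14584; k=3: 5940+0+11·9·113=17127 → min 14584.
Optimal order: ((L₁ × L₂) × (L₃ × L₄)) with cost 14584.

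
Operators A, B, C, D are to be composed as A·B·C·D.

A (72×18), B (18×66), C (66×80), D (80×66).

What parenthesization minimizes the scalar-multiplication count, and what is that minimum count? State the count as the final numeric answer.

Adjacent pairs: AB = 72·18·66 = 85536; BC = 18·66·80 = 95040; CD = 66·80·66 = 348480.
Length 3: A..C: k=1: 0+95040+72·18·80=198720; k=2: 85536+0+72·66·80=465696 → min 198720 | B..D: k=2: 0+348480+18·66·66=426888; k=3: 95040+0+18·80·66=190080 → min 190080.
Length 4: A..D: k=1: 0+190080+72·18·66=275616; k=2: 85536+348480+72·66·66=747648; k=3: 198720+0+72·80·66=578880 → min 275616.
Optimal parenthesization: (A·((B·C)·D)) with cost 275616.

275616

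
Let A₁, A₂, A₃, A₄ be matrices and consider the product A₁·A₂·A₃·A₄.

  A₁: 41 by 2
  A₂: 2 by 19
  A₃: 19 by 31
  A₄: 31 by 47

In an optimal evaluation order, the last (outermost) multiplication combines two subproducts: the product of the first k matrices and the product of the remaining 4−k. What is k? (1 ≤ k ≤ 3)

Adjacent pairs: A₁A₂ = 41·2·19 = 1558; A₂A₃ = 2·19·31 = 1178; A₃A₄ = 19·31·47 = 27683.
Length 3: A₁..A₃: k=1: 0+1178+41·2·31=3720; k=2: 1558+0+41·19·31=25707 → min 3720 | A₂..A₄: k=2: 0+27683+2·19·47=29469; k=3: 1178+0+2·31·47=4092 → min 4092.
Top-level splits: k=1: (A₁..A₁)·(A₂..A₄) → 0+4092+41·2·47 = 7946; k=2: (A₁..A₂)·(A₃..A₄) → 1558+27683+41·19·47 = 65854; k=3: (A₁..A₃)·(A₄..A₄) → 3720+0+41·31·47 = 63457.
Best split is after A₁, i.e. k = 1.

1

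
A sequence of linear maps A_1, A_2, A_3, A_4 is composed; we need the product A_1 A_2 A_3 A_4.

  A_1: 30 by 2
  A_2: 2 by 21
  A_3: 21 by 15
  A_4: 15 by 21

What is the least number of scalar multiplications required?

Adjacent pairs: A_1A_2 = 30·2·21 = 1260; A_2A_3 = 2·21·15 = 630; A_3A_4 = 21·15·21 = 6615.
Length 3: A_1..A_3: k=1: 0+630+30·2·15=1530; k=2: 1260+0+30·21·15=10710 → min 1530 | A_2..A_4: k=2: 0+6615+2·21·21=7497; k=3: 630+0+2·15·21=1260 → min 1260.
Length 4: A_1..A_4: k=1: 0+1260+30·2·21=2520; k=2: 1260+6615+30·21·21=21105; k=3: 1530+0+30·15·21=10980 → min 2520.
Optimal order: (A_1 ((A_2 A_3) A_4)) with cost 2520.

2520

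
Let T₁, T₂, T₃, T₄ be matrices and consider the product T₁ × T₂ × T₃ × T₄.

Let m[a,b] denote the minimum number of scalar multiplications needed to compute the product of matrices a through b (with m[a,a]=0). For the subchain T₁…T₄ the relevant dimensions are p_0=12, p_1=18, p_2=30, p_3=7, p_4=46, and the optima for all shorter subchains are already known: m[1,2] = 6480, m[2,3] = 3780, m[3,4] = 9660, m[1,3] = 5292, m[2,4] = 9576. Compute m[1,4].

9156

m[1,4] = min over k∈[1,3] of m[1,k]+m[k+1,4]+p_{0}·p_k·p_{4}.
k=1: 0 + 9576 + 12·18·46 = 19512; k=2: 6480 + 9660 + 12·30·46 = 32700; k=3: 5292 + 0 + 12·7·46 = 9156.
Minimum: 9156 at k=3.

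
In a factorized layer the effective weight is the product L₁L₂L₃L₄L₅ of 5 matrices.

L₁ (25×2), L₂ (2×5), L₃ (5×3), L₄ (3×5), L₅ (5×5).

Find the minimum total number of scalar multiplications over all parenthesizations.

Adjacent pairs: L₁L₂ = 25·2·5 = 250; L₂L₃ = 2·5·3 = 30; L₃L₄ = 5·3·5 = 75; L₄L₅ = 3·5·5 = 75.
Length 3: L₁..L₃: k=1: 0+30+25·2·3=180; k=2: 250+0+25·5·3=625 → min 180 | L₂..L₄: k=2: 0+75+2·5·5=125; k=3: 30+0+2·3·5=60 → min 60 | L₃..L₅: k=3: 0+75+5·3·5=150; k=4: 75+0+5·5·5=200 → min 150.
Length 4: L₁..L₄: k=1: 0+60+25·2·5=310; k=2: 250+75+25·5·5=950; k=3: 180+0+25·3·5=555 → min 310 | L₂..L₅: k=2: 0+150+2·5·5=200; k=3: 30+75+2·3·5=135; k=4: 60+0+2·5·5=110 → min 110.
Length 5: L₁..L₅: k=1: 0+110+25·2·5=360; k=2: 250+150+25·5·5=1025; k=3: 180+75+25·3·5=630; k=4: 310+0+25·5·5=935 → min 360.
Optimal order: (L₁(((L₂L₃)L₄)L₅)) with cost 360.

360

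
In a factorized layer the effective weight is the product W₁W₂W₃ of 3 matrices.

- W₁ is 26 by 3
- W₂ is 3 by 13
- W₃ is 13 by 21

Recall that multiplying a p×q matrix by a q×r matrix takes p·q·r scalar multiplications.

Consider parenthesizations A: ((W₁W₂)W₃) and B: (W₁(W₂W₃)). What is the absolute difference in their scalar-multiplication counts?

Order A = ((W₁W₂)W₃): (W₁W₂): 26×3 by 3×13 → 26×13, cost 26·3·13 = 1014; ((W₁W₂)W₃): 26×13 by 13×21 → 26×21, cost 26·13·21 = 7098; cumulative 8112. Total 8112.
Order B = (W₁(W₂W₃)): (W₂W₃): 3×13 by 13×21 → 3×21, cost 3·13·21 = 819; (W₁(W₂W₃)): 26×3 by 3×21 → 26×21, cost 26·3·21 = 1638; cumulative 2457. Total 2457.
Difference: |8112 − 2457| = 5655.

5655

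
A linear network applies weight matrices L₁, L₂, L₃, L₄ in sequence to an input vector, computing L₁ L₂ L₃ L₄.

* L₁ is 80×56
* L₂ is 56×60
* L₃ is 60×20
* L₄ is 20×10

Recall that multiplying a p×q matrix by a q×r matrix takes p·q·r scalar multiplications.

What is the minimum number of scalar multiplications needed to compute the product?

Adjacent pairs: L₁L₂ = 80·56·60 = 268800; L₂L₃ = 56·60·20 = 67200; L₃L₄ = 60·20·10 = 12000.
Length 3: L₁..L₃: k=1: 0+67200+80·56·20=156800; k=2: 268800+0+80·60·20=364800 → min 156800 | L₂..L₄: k=2: 0+12000+56·60·10=45600; k=3: 67200+0+56·20·10=78400 → min 45600.
Length 4: L₁..L₄: k=1: 0+45600+80·56·10=90400; k=2: 268800+12000+80·60·10=328800; k=3: 156800+0+80·20·10=172800 → min 90400.
Optimal order: (L₁ (L₂ (L₃ L₄))) with cost 90400.

90400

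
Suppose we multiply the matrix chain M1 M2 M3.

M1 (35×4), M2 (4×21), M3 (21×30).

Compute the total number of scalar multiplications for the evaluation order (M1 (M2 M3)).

6720

(M2 M3): 4×21 by 21×30 → 4×30, cost 4·21·30 = 2520
(M1 (M2 M3)): 35×4 by 4×30 → 35×30, cost 35·4·30 = 4200; cumulative 6720
Total: 6720 scalar multiplications.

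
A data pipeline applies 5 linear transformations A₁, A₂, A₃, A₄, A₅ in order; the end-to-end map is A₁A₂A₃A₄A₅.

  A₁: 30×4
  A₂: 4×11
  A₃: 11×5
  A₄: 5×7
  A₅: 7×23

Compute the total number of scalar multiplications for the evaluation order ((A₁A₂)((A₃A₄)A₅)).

11066

(A₁A₂): 30×4 by 4×11 → 30×11, cost 30·4·11 = 1320
(A₃A₄): 11×5 by 5×7 → 11×7, cost 11·5·7 = 385
((A₃A₄)A₅): 11×7 by 7×23 → 11×23, cost 11·7·23 = 1771; cumulative 2156
((A₁A₂)((A₃A₄)A₅)): 30×11 by 11×23 → 30×23, cost 30·11·23 = 7590; cumulative 11066
Total: 11066 scalar multiplications.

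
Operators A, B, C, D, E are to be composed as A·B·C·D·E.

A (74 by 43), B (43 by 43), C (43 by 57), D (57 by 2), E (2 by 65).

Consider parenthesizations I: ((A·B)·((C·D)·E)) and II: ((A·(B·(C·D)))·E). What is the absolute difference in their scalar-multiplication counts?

Order I = ((A·B)·((C·D)·E)): (A·B): 74×43 by 43×43 → 74×43, cost 74·43·43 = 136826; (C·D): 43×57 by 57×2 → 43×2, cost 43·57·2 = 4902; ((C·D)·E): 43×2 by 2×65 → 43×65, cost 43·2·65 = 5590; cumulative 10492; ((A·B)·((C·D)·E)): 74×43 by 43×65 → 74×65, cost 74·43·65 = 206830; cumulative 354148. Total 354148.
Order II = ((A·(B·(C·D)))·E): (C·D): 43×57 by 57×2 → 43×2, cost 43·57·2 = 4902; (B·(C·D)): 43×43 by 43×2 → 43×2, cost 43·43·2 = 3698; cumulative 8600; (A·(B·(C·D))): 74×43 by 43×2 → 74×2, cost 74·43·2 = 6364; cumulative 14964; ((A·(B·(C·D)))·E): 74×2 by 2×65 → 74×65, cost 74·2·65 = 9620; cumulative 24584. Total 24584.
Difference: |354148 − 24584| = 329564.

329564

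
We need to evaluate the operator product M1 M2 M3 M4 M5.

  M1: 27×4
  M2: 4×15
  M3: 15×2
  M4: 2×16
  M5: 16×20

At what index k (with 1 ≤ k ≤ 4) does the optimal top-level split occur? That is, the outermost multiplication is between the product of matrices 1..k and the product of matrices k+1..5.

3

Adjacent pairs: M1M2 = 27·4·15 = 1620; M2M3 = 4·15·2 = 120; M3M4 = 15·2·16 = 480; M4M5 = 2·16·20 = 640.
Length 3: M1..M3: k=1: 0+120+27·4·2=336; k=2: 1620+0+27·15·2=2430 → min 336 | M2..M4: k=2: 0+480+4·15·16=1440; k=3: 120+0+4·2·16=248 → min 248 | M3..M5: k=3: 0+640+15·2·20=1240; k=4: 480+0+15·16·20=5280 → min 1240.
Length 4: M1..M4: k=1: 0+248+27·4·16=1976; k=2: 1620+480+27·15·16=8580; k=3: 336+0+27·2·16=1200 → min 1200 | M2..M5: k=2: 0+1240+4·15·20=2440; k=3: 120+640+4·2·20=920; k=4: 248+0+4·16·20=1528 → min 920.
Top-level splits: k=1: (M1..M1)·(M2..M5) → 0+920+27·4·20 = 3080; k=2: (M1..M2)·(M3..M5) → 1620+1240+27·15·20 = 10960; k=3: (M1..M3)·(M4..M5) → 336+640+27·2·20 = 2056; k=4: (M1..M4)·(M5..M5) → 1200+0+27·16·20 = 9840.
Best split is after M3, i.e. k = 3.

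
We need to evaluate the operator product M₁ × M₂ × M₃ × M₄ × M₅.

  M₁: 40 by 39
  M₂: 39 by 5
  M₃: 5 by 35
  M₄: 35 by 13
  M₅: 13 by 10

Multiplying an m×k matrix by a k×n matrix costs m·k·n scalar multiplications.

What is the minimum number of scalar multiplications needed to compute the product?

Adjacent pairs: M₁M₂ = 40·39·5 = 7800; M₂M₃ = 39·5·35 = 6825; M₃M₄ = 5·35·13 = 2275; M₄M₅ = 35·13·10 = 4550.
Length 3: M₁..M₃: k=1: 0+6825+40·39·35=61425; k=2: 7800+0+40·5·35=14800 → min 14800 | M₂..M₄: k=2: 0+2275+39·5·13=4810; k=3: 6825+0+39·35·13=24570 → min 4810 | M₃..M₅: k=3: 0+4550+5·35·10=6300; k=4: 2275+0+5·13·10=2925 → min 2925.
Length 4: M₁..M₄: k=1: 0+4810+40·39·13=25090; k=2: 7800+2275+40·5·13=12675; k=3: 14800+0+40·35·13=33000 → min 12675 | M₂..M₅: k=2: 0+2925+39·5·10=4875; k=3: 6825+4550+39·35·10=25025; k=4: 4810+0+39·13·10=9880 → min 4875.
Length 5: M₁..M₅: k=1: 0+4875+40·39·10=20475; k=2: 7800+2925+40·5·10=12725; k=3: 14800+4550+40·35·10=33350; k=4: 12675+0+40·13·10=17875 → min 12725.
Optimal order: ((M₁ × M₂) × ((M₃ × M₄) × M₅)) with cost 12725.

12725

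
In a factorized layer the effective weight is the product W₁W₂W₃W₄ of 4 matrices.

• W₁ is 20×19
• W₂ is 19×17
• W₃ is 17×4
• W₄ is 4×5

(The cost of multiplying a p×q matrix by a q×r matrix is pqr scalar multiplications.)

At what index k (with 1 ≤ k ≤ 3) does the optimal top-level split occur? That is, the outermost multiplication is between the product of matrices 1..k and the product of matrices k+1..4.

Adjacent pairs: W₁W₂ = 20·19·17 = 6460; W₂W₃ = 19·17·4 = 1292; W₃W₄ = 17·4·5 = 340.
Length 3: W₁..W₃: k=1: 0+1292+20·19·4=2812; k=2: 6460+0+20·17·4=7820 → min 2812 | W₂..W₄: k=2: 0+340+19·17·5=1955; k=3: 1292+0+19·4·5=1672 → min 1672.
Top-level splits: k=1: (W₁..W₁)·(W₂..W₄) → 0+1672+20·19·5 = 3572; k=2: (W₁..W₂)·(W₃..W₄) → 6460+340+20·17·5 = 8500; k=3: (W₁..W₃)·(W₄..W₄) → 2812+0+20·4·5 = 3212.
Best split is after W₃, i.e. k = 3.

3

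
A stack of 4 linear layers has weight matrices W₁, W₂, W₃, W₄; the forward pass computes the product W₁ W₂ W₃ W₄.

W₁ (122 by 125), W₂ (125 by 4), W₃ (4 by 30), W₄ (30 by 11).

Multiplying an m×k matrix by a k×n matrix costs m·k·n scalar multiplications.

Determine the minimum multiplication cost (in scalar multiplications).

Adjacent pairs: W₁W₂ = 122·125·4 = 61000; W₂W₃ = 125·4·30 = 15000; W₃W₄ = 4·30·11 = 1320.
Length 3: W₁..W₃: k=1: 0+15000+122·125·30=472500; k=2: 61000+0+122·4·30=75640 → min 75640 | W₂..W₄: k=2: 0+1320+125·4·11=6820; k=3: 15000+0+125·30·11=56250 → min 6820.
Length 4: W₁..W₄: k=1: 0+6820+122·125·11=174570; k=2: 61000+1320+122·4·11=67688; k=3: 75640+0+122·30·11=115900 → min 67688.
Optimal order: ((W₁ W₂) (W₃ W₄)) with cost 67688.

67688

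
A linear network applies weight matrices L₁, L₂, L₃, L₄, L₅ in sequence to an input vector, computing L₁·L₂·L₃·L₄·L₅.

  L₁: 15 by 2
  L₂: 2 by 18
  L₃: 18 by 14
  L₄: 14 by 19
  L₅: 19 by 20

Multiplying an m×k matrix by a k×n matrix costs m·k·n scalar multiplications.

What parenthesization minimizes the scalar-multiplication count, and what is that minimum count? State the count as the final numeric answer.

Adjacent pairs: L₁L₂ = 15·2·18 = 540; L₂L₃ = 2·18·14 = 504; L₃L₄ = 18·14·19 = 4788; L₄L₅ = 14·19·20 = 5320.
Length 3: L₁..L₃: k=1: 0+504+15·2·14=924; k=2: 540+0+15·18·14=4320 → min 924 | L₂..L₄: k=2: 0+4788+2·18·19=5472; k=3: 504+0+2·14·19=1036 → min 1036 | L₃..L₅: k=3: 0+5320+18·14·20=10360; k=4: 4788+0+18·19·20=11628 → min 10360.
Length 4: L₁..L₄: k=1: 0+1036+15·2·19=1606; k=2: 540+4788+15·18·19=10458; k=3: 924+0+15·14·19=4914 → min 1606 | L₂..L₅: k=2: 0+10360+2·18·20=11080; k=3: 504+5320+2·14·20=6384; k=4: 1036+0+2·19·20=1796 → min 1796.
Length 5: L₁..L₅: k=1: 0+1796+15·2·20=2396; k=2: 540+10360+15·18·20=16300; k=3: 924+5320+15·14·20=10444; k=4: 1606+0+15·19·20=7306 → min 2396.
Optimal parenthesization: (L₁·(((L₂·L₃)·L₄)·L₅)) with cost 2396.

2396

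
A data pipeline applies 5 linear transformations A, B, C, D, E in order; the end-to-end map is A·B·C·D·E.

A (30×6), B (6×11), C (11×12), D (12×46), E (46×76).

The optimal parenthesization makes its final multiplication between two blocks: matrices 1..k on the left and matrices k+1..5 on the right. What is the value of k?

Adjacent pairs: AB = 30·6·11 = 1980; BC = 6·11·12 = 792; CD = 11·12·46 = 6072; DE = 12·46·76 = 41952.
Length 3: A..C: k=1: 0+792+30·6·12=2952; k=2: 1980+0+30·11·12=5940 → min 2952 | B..D: k=2: 0+6072+6·11·46=9108; k=3: 792+0+6·12·46=4104 → min 4104 | C..E: k=3: 0+41952+11·12·76=51984; k=4: 6072+0+11·46·76=44528 → min 44528.
Length 4: A..D: k=1: 0+4104+30·6·46=12384; k=2: 1980+6072+30·11·46=23232; k=3: 2952+0+30·12·46=19512 → min 12384 | B..E: k=2: 0+44528+6·11·76=49544; k=3: 792+41952+6·12·76=48216; k=4: 4104+0+6·46·76=25080 → min 25080.
Top-level splits: k=1: (A..A)·(B..E) → 0+25080+30·6·76 = 38760; k=2: (A..B)·(C..E) → 1980+44528+30·11·76 = 71588; k=3: (A..C)·(D..E) → 2952+41952+30·12·76 = 72264; k=4: (A..D)·(E..E) → 12384+0+30·46·76 = 117264.
Best split is after A, i.e. k = 1.

1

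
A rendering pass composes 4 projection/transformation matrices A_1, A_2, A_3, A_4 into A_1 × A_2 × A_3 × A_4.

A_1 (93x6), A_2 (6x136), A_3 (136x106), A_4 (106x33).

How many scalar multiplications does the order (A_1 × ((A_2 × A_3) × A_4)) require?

(A_2 × A_3): 6×136 by 136×106 → 6×106, cost 6·136·106 = 86496
((A_2 × A_3) × A_4): 6×106 by 106×33 → 6×33, cost 6·106·33 = 20988; cumulative 107484
(A_1 × ((A_2 × A_3) × A_4)): 93×6 by 6×33 → 93×33, cost 93·6·33 = 18414; cumulative 125898
Total: 125898 scalar multiplications.

125898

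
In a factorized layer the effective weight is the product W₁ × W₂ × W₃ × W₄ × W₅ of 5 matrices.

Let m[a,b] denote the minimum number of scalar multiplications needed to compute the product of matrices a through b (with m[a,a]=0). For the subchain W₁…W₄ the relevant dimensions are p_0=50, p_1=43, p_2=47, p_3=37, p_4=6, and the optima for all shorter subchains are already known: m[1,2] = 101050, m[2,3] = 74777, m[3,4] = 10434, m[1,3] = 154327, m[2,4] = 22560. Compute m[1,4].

35460

m[1,4] = min over k∈[1,3] of m[1,k]+m[k+1,4]+p_{0}·p_k·p_{4}.
k=1: 0 + 22560 + 50·43·6 = 35460; k=2: 101050 + 10434 + 50·47·6 = 125584; k=3: 154327 + 0 + 50·37·6 = 165427.
Minimum: 35460 at k=1.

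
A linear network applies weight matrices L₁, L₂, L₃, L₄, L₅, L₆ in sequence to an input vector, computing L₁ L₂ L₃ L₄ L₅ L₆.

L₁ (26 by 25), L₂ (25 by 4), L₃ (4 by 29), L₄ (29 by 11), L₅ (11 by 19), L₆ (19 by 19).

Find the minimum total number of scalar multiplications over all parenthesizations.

8132

Adjacent pairs: L₁L₂ = 26·25·4 = 2600; L₂L₃ = 25·4·29 = 2900; L₃L₄ = 4·29·11 = 1276; L₄L₅ = 29·11·19 = 6061; L₅L₆ = 11·19·19 = 3971.
Length 3: L₁..L₃: k=1: 0+2900+26·25·29=21750; k=2: 2600+0+26·4·29=5616 → min 5616 | L₂..L₄: k=2: 0+1276+25·4·11=2376; k=3: 2900+0+25·29·11=10875 → min 2376 | L₃..L₅: k=3: 0+6061+4·29·19=8265; k=4: 1276+0+4·11·19=2112 → min 2112 | L₄..L₆: k=4: 0+3971+29·11·19=10032; k=5: 6061+0+29·19·19=16530 → min 10032.
Length 4: L₁..L₄: k=1: 0+2376+26·25·11=9526; k=2: 2600+1276+26·4·11=5020; k=3: 5616+0+26·29·11=13910 → min 5020 | L₂..L₅: k=2: 0+2112+25·4·19=4012; k=3: 2900+6061+25·29·19=22736; k=4: 2376+0+25·11·19=7601 → min 4012 | L₃..L₆: k=3: 0+10032+4·29·19=12236; k=4: 1276+3971+4·11·19=6083; k=5: 2112+0+4·19·19=3556 → min 3556.
Length 5: L₁..L₅: k=1: 0+4012+26·25·19=16362; k=2: 2600+2112+26·4·19=6688; k=3: 5616+6061+26·29·19=26003; k=4: 5020+0+26·11·19=10454 → min 6688 | L₂..L₆: k=2: 0+3556+25·4·19=5456; k=3: 2900+10032+25·29·19=26707; k=4: 2376+3971+25·11·19=11572; k=5: 4012+0+25·19·19=13037 → min 5456.
Length 6: L₁..L₆: k=1: 0+5456+26·25·19=17806; k=2: 2600+3556+26·4·19=8132; k=3: 5616+10032+26·29·19=29974; k=4: 5020+3971+26·11·19=14425; k=5: 6688+0+26·19·19=16074 → min 8132.
Optimal order: ((L₁ L₂) (((L₃ L₄) L₅) L₆)) with cost 8132.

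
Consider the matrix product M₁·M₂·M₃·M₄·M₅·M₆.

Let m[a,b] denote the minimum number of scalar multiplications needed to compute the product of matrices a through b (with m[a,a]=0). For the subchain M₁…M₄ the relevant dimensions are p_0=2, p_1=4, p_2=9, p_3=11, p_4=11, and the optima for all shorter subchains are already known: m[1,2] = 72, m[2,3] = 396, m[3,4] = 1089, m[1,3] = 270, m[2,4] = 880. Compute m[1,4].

m[1,4] = min over k∈[1,3] of m[1,k]+m[k+1,4]+p_{0}·p_k·p_{4}.
k=1: 0 + 880 + 2·4·11 = 968; k=2: 72 + 1089 + 2·9·11 = 1359; k=3: 270 + 0 + 2·11·11 = 512.
Minimum: 512 at k=3.

512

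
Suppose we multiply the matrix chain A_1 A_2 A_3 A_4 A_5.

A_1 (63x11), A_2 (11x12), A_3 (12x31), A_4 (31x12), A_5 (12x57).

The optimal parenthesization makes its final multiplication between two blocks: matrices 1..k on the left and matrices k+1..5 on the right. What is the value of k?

1

Adjacent pairs: A_1A_2 = 63·11·12 = 8316; A_2A_3 = 11·12·31 = 4092; A_3A_4 = 12·31·12 = 4464; A_4A_5 = 31·12·57 = 21204.
Length 3: A_1..A_3: k=1: 0+4092+63·11·31=25575; k=2: 8316+0+63·12·31=31752 → min 25575 | A_2..A_4: k=2: 0+4464+11·12·12=6048; k=3: 4092+0+11·31·12=8184 → min 6048 | A_3..A_5: k=3: 0+21204+12·31·57=42408; k=4: 4464+0+12·12·57=12672 → min 12672.
Length 4: A_1..A_4: k=1: 0+6048+63·11·12=14364; k=2: 8316+4464+63·12·12=21852; k=3: 25575+0+63·31·12=49011 → min 14364 | A_2..A_5: k=2: 0+12672+11·12·57=20196; k=3: 4092+21204+11·31·57=44733; k=4: 6048+0+11·12·57=13572 → min 13572.
Top-level splits: k=1: (A_1..A_1)·(A_2..A_5) → 0+13572+63·11·57 = 53073; k=2: (A_1..A_2)·(A_3..A_5) → 8316+12672+63·12·57 = 64080; k=3: (A_1..A_3)·(A_4..A_5) → 25575+21204+63·31·57 = 158100; k=4: (A_1..A_4)·(A_5..A_5) → 14364+0+63·12·57 = 57456.
Best split is after A_1, i.e. k = 1.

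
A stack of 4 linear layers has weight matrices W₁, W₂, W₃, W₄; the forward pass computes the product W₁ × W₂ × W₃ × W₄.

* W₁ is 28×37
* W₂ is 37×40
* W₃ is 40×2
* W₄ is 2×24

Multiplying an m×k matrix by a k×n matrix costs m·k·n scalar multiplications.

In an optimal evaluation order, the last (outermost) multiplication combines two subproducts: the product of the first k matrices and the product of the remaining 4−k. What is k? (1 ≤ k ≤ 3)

Adjacent pairs: W₁W₂ = 28·37·40 = 41440; W₂W₃ = 37·40·2 = 2960; W₃W₄ = 40·2·24 = 1920.
Length 3: W₁..W₃: k=1: 0+2960+28·37·2=5032; k=2: 41440+0+28·40·2=43680 → min 5032 | W₂..W₄: k=2: 0+1920+37·40·24=37440; k=3: 2960+0+37·2·24=4736 → min 4736.
Top-level splits: k=1: (W₁..W₁)·(W₂..W₄) → 0+4736+28·37·24 = 29600; k=2: (W₁..W₂)·(W₃..W₄) → 41440+1920+28·40·24 = 70240; k=3: (W₁..W₃)·(W₄..W₄) → 5032+0+28·2·24 = 6376.
Best split is after W₃, i.e. k = 3.

3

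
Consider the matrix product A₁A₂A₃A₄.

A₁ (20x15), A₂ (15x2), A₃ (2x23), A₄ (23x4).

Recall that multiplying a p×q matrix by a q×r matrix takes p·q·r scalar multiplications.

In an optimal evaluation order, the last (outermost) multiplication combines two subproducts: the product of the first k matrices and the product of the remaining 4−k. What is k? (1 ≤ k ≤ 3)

2

Adjacent pairs: A₁A₂ = 20·15·2 = 600; A₂A₃ = 15·2·23 = 690; A₃A₄ = 2·23·4 = 184.
Length 3: A₁..A₃: k=1: 0+690+20·15·23=7590; k=2: 600+0+20·2·23=1520 → min 1520 | A₂..A₄: k=2: 0+184+15·2·4=304; k=3: 690+0+15·23·4=2070 → min 304.
Top-level splits: k=1: (A₁..A₁)·(A₂..A₄) → 0+304+20·15·4 = 1504; k=2: (A₁..A₂)·(A₃..A₄) → 600+184+20·2·4 = 944; k=3: (A₁..A₃)·(A₄..A₄) → 1520+0+20·23·4 = 3360.
Best split is after A₂, i.e. k = 2.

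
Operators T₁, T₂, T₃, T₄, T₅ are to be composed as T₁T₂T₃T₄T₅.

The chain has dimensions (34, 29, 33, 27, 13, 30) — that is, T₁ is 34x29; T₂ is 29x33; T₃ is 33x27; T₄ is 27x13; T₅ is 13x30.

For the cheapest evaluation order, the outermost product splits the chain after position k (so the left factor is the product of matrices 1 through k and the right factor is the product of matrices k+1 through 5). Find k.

4

Adjacent pairs: T₁T₂ = 34·29·33 = 32538; T₂T₃ = 29·33·27 = 25839; T₃T₄ = 33·27·13 = 11583; T₄T₅ = 27·13·30 = 10530.
Length 3: T₁..T₃: k=1: 0+25839+34·29·27=52461; k=2: 32538+0+34·33·27=62832 → min 52461 | T₂..T₄: k=2: 0+11583+29·33·13=24024; k=3: 25839+0+29·27·13=36018 → min 24024 | T₃..T₅: k=3: 0+10530+33·27·30=37260; k=4: 11583+0+33·13·30=24453 → min 24453.
Length 4: T₁..T₄: k=1: 0+24024+34·29·13=36842; k=2: 32538+11583+34·33·13=58707; k=3: 52461+0+34·27·13=64395 → min 36842 | T₂..T₅: k=2: 0+24453+29·33·30=53163; k=3: 25839+10530+29·27·30=59859; k=4: 24024+0+29·13·30=35334 → min 35334.
Top-level splits: k=1: (T₁..T₁)·(T₂..T₅) → 0+35334+34·29·30 = 64914; k=2: (T₁..T₂)·(T₃..T₅) → 32538+24453+34·33·30 = 90651; k=3: (T₁..T₃)·(T₄..T₅) → 52461+10530+34·27·30 = 90531; k=4: (T₁..T₄)·(T₅..T₅) → 36842+0+34·13·30 = 50102.
Best split is after T₄, i.e. k = 4.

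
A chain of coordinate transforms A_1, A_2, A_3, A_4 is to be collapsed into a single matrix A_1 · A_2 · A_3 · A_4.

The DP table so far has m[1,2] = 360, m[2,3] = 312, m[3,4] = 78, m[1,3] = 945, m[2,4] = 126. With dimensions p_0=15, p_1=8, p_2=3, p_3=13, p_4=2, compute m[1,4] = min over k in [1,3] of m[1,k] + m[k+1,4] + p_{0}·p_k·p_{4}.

366

m[1,4] = min over k∈[1,3] of m[1,k]+m[k+1,4]+p_{0}·p_k·p_{4}.
k=1: 0 + 126 + 15·8·2 = 366; k=2: 360 + 78 + 15·3·2 = 528; k=3: 945 + 0 + 15·13·2 = 1335.
Minimum: 366 at k=1.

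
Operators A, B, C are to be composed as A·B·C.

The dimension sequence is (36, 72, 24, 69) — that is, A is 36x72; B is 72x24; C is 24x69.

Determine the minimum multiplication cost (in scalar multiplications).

Order (A·(B·C)): (B·C): 72×24 by 24×69 → 72×69, cost 72·24·69 = 119232; (A·(B·C)): 36×72 by 72×69 → 36×69, cost 36·72·69 = 178848; cumulative 298080. Total 298080.
Order ((A·B)·C): (A·B): 36×72 by 72×24 → 36×24, cost 36·72·24 = 62208; ((A·B)·C): 36×24 by 24×69 → 36×69, cost 36·24·69 = 59616; cumulative 121824. Total 121824.
Minimum: 121824.

121824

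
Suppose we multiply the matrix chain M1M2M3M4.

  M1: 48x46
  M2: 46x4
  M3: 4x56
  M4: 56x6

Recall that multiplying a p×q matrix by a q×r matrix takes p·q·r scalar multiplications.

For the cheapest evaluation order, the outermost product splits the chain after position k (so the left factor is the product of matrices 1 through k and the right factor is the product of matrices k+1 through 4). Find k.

2

Adjacent pairs: M1M2 = 48·46·4 = 8832; M2M3 = 46·4·56 = 10304; M3M4 = 4·56·6 = 1344.
Length 3: M1..M3: k=1: 0+10304+48·46·56=133952; k=2: 8832+0+48·4·56=19584 → min 19584 | M2..M4: k=2: 0+1344+46·4·6=2448; k=3: 10304+0+46·56·6=25760 → min 2448.
Top-level splits: k=1: (M1..M1)·(M2..M4) → 0+2448+48·46·6 = 15696; k=2: (M1..M2)·(M3..M4) → 8832+1344+48·4·6 = 11328; k=3: (M1..M3)·(M4..M4) → 19584+0+48·56·6 = 35712.
Best split is after M2, i.e. k = 2.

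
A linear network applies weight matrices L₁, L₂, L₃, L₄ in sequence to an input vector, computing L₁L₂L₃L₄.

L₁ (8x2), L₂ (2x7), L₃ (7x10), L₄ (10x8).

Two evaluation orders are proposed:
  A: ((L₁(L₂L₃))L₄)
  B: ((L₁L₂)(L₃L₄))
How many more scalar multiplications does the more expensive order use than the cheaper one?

Order A = ((L₁(L₂L₃))L₄): (L₂L₃): 2×7 by 7×10 → 2×10, cost 2·7·10 = 140; (L₁(L₂L₃)): 8×2 by 2×10 → 8×10, cost 8·2·10 = 160; cumulative 300; ((L₁(L₂L₃))L₄): 8×10 by 10×8 → 8×8, cost 8·10·8 = 640; cumulative 940. Total 940.
Order B = ((L₁L₂)(L₃L₄)): (L₁L₂): 8×2 by 2×7 → 8×7, cost 8·2·7 = 112; (L₃L₄): 7×10 by 10×8 → 7×8, cost 7·10·8 = 560; ((L₁L₂)(L₃L₄)): 8×7 by 7×8 → 8×8, cost 8·7·8 = 448; cumulative 1120. Total 1120.
Difference: |940 − 1120| = 180.

180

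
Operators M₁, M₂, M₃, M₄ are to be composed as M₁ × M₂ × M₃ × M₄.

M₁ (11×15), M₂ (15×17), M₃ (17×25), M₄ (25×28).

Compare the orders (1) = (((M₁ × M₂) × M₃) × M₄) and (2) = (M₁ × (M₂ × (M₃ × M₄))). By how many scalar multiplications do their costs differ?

Order (1) = (((M₁ × M₂) × M₃) × M₄): (M₁ × M₂): 11×15 by 15×17 → 11×17, cost 11·15·17 = 2805; ((M₁ × M₂) × M₃): 11×17 by 17×25 → 11×25, cost 11·17·25 = 4675; cumulative 7480; (((M₁ × M₂) × M₃) × M₄): 11×25 by 25×28 → 11×28, cost 11·25·28 = 7700; cumulative 15180. Total 15180.
Order (2) = (M₁ × (M₂ × (M₃ × M₄))): (M₃ × M₄): 17×25 by 25×28 → 17×28, cost 17·25·28 = 11900; (M₂ × (M₃ × M₄)): 15×17 by 17×28 → 15×28, cost 15·17·28 = 7140; cumulative 19040; (M₁ × (M₂ × (M₃ × M₄))): 11×15 by 15×28 → 11×28, cost 11·15·28 = 4620; cumulative 23660. Total 23660.
Difference: |15180 − 23660| = 8480.

8480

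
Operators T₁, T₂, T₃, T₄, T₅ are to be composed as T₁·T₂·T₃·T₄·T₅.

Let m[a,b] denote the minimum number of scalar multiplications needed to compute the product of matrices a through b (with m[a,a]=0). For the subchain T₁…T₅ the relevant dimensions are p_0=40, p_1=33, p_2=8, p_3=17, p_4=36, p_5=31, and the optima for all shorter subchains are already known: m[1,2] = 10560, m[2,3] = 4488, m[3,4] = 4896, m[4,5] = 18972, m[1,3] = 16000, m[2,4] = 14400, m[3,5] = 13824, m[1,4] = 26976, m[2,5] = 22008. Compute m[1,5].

m[1,5] = min over k∈[1,4] of m[1,k]+m[k+1,5]+p_{0}·p_k·p_{5}.
k=1: 0 + 22008 + 40·33·31 = 62928; k=2: 10560 + 13824 + 40·8·31 = 34304; k=3: 16000 + 18972 + 40·17·31 = 56052; k=4: 26976 + 0 + 40·36·31 = 71616.
Minimum: 34304 at k=2.

34304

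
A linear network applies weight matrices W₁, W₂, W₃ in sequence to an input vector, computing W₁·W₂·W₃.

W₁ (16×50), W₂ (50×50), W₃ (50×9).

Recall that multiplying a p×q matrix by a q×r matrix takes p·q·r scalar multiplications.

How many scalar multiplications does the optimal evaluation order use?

29700

Order (W₁·(W₂·W₃)): (W₂·W₃): 50×50 by 50×9 → 50×9, cost 50·50·9 = 22500; (W₁·(W₂·W₃)): 16×50 by 50×9 → 16×9, cost 16·50·9 = 7200; cumulative 29700. Total 29700.
Order ((W₁·W₂)·W₃): (W₁·W₂): 16×50 by 50×50 → 16×50, cost 16·50·50 = 40000; ((W₁·W₂)·W₃): 16×50 by 50×9 → 16×9, cost 16·50·9 = 7200; cumulative 47200. Total 47200.
Minimum: 29700.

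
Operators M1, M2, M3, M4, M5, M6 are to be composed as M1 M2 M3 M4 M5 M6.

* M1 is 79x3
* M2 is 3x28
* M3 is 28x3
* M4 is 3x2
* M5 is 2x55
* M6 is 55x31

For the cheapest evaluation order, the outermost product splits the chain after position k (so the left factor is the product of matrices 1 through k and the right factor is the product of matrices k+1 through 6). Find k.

Adjacent pairs: M1M2 = 79·3·28 = 6636; M2M3 = 3·28·3 = 252; M3M4 = 28·3·2 = 168; M4M5 = 3·2·55 = 330; M5M6 = 2·55·31 = 3410.
Length 3: M1..M3: k=1: 0+252+79·3·3=963; k=2: 6636+0+79·28·3=13272 → min 963 | M2..M4: k=2: 0+168+3·28·2=336; k=3: 252+0+3·3·2=270 → min 270 | M3..M5: k=3: 0+330+28·3·55=4950; k=4: 168+0+28·2·55=3248 → min 3248 | M4..M6: k=4: 0+3410+3·2·31=3596; k=5: 330+0+3·55·31=5445 → min 3596.
Length 4: M1..M4: k=1: 0+270+79·3·2=744; k=2: 6636+168+79·28·2=11228; k=3: 963+0+79·3·2=1437 → min 744 | M2..M5: k=2: 0+3248+3·28·55=7868; k=3: 252+330+3·3·55=1077; k=4: 270+0+3·2·55=600 → min 600 | M3..M6: k=3: 0+3596+28·3·31=6200; k=4: 168+3410+28·2·31=5314; k=5: 3248+0+28·55·31=50988 → min 5314.
Length 5: M1..M5: k=1: 0+600+79·3·55=13635; k=2: 6636+3248+79·28·55=131544; k=3: 963+330+79·3·55=14328; k=4: 744+0+79·2·55=9434 → min 9434 | M2..M6: k=2: 0+5314+3·28·31=7918; k=3: 252+3596+3·3·31=4127; k=4: 270+3410+3·2·31=3866; k=5: 600+0+3·55·31=5715 → min 3866.
Top-level splits: k=1: (M1..M1)·(M2..M6) → 0+3866+79·3·31 = 11213; k=2: (M1..M2)·(M3..M6) → 6636+5314+79·28·31 = 80522; k=3: (M1..M3)·(M4..M6) → 963+3596+79·3·31 = 11906; k=4: (M1..M4)·(M5..M6) → 744+3410+79·2·31 = 9052; k=5: (M1..M5)·(M6..M6) → 9434+0+79·55·31 = 144129.
Best split is after M4, i.e. k = 4.

4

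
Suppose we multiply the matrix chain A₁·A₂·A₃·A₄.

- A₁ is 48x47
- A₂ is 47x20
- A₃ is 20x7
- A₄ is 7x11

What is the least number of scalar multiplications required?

Adjacent pairs: A₁A₂ = 48·47·20 = 45120; A₂A₃ = 47·20·7 = 6580; A₃A₄ = 20·7·11 = 1540.
Length 3: A₁..A₃: k=1: 0+6580+48·47·7=22372; k=2: 45120+0+48·20·7=51840 → min 22372 | A₂..A₄: k=2: 0+1540+47·20·11=11880; k=3: 6580+0+47·7·11=10199 → min 10199.
Length 4: A₁..A₄: k=1: 0+10199+48·47·11=35015; k=2: 45120+1540+48·20·11=57220; k=3: 22372+0+48·7·11=26068 → min 26068.
Optimal order: ((A₁·(A₂·A₃))·A₄) with cost 26068.

26068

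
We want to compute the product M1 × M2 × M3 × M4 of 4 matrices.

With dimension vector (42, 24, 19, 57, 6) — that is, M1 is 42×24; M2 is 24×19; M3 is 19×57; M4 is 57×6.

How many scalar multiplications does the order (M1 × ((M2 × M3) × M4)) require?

40248

(M2 × M3): 24×19 by 19×57 → 24×57, cost 24·19·57 = 25992
((M2 × M3) × M4): 24×57 by 57×6 → 24×6, cost 24·57·6 = 8208; cumulative 34200
(M1 × ((M2 × M3) × M4)): 42×24 by 24×6 → 42×6, cost 42·24·6 = 6048; cumulative 40248
Total: 40248 scalar multiplications.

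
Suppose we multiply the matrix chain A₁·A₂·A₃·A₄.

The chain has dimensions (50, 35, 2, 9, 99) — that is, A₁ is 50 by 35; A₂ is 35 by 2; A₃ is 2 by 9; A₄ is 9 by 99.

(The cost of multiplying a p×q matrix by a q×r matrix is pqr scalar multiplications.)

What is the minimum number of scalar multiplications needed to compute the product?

15182

Adjacent pairs: A₁A₂ = 50·35·2 = 3500; A₂A₃ = 35·2·9 = 630; A₃A₄ = 2·9·99 = 1782.
Length 3: A₁..A₃: k=1: 0+630+50·35·9=16380; k=2: 3500+0+50·2·9=4400 → min 4400 | A₂..A₄: k=2: 0+1782+35·2·99=8712; k=3: 630+0+35·9·99=31815 → min 8712.
Length 4: A₁..A₄: k=1: 0+8712+50·35·99=181962; k=2: 3500+1782+50·2·99=15182; k=3: 4400+0+50·9·99=48950 → min 15182.
Optimal order: ((A₁·A₂)·(A₃·A₄)) with cost 15182.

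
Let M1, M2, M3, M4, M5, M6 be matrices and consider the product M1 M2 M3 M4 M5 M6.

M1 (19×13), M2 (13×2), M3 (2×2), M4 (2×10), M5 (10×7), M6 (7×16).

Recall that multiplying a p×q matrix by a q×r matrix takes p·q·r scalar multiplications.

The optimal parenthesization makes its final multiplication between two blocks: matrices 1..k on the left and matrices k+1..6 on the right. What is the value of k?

2

Adjacent pairs: M1M2 = 19·13·2 = 494; M2M3 = 13·2·2 = 52; M3M4 = 2·2·10 = 40; M4M5 = 2·10·7 = 140; M5M6 = 10·7·16 = 1120.
Length 3: M1..M3: k=1: 0+52+19·13·2=546; k=2: 494+0+19·2·2=570 → min 546 | M2..M4: k=2: 0+40+13·2·10=300; k=3: 52+0+13·2·10=312 → min 300 | M3..M5: k=3: 0+140+2·2·7=168; k=4: 40+0+2·10·7=180 → min 168 | M4..M6: k=4: 0+1120+2·10·16=1440; k=5: 140+0+2·7·16=364 → min 364.
Length 4: M1..M4: k=1: 0+300+19·13·10=2770; k=2: 494+40+19·2·10=914; k=3: 546+0+19·2·10=926 → min 914 | M2..M5: k=2: 0+168+13·2·7=350; k=3: 52+140+13·2·7=374; k=4: 300+0+13·10·7=1210 → min 350 | M3..M6: k=3: 0+364+2·2·16=428; k=4: 40+1120+2·10·16=1480; k=5: 168+0+2·7·16=392 → min 392.
Length 5: M1..M5: k=1: 0+350+19·13·7=2079; k=2: 494+168+19·2·7=928; k=3: 546+140+19·2·7=952; k=4: 914+0+19·10·7=2244 → min 928 | M2..M6: k=2: 0+392+13·2·16=808; k=3: 52+364+13·2·16=832; k=4: 300+1120+13·10·16=3500; k=5: 350+0+13·7·16=1806 → min 808.
Top-level splits: k=1: (M1..M1)·(M2..M6) → 0+808+19·13·16 = 4760; k=2: (M1..M2)·(M3..M6) → 494+392+19·2·16 = 1494; k=3: (M1..M3)·(M4..M6) → 546+364+19·2·16 = 1518; k=4: (M1..M4)·(M5..M6) → 914+1120+19·10·16 = 5074; k=5: (M1..M5)·(M6..M6) → 928+0+19·7·16 = 3056.
Best split is after M2, i.e. k = 2.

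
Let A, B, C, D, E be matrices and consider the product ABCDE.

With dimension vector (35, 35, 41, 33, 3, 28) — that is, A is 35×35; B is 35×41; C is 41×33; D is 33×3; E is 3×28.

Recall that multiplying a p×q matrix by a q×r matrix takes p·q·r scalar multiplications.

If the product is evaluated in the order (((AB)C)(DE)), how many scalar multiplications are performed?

132692

(AB): 35×35 by 35×41 → 35×41, cost 35·35·41 = 50225
((AB)C): 35×41 by 41×33 → 35×33, cost 35·41·33 = 47355; cumulative 97580
(DE): 33×3 by 3×28 → 33×28, cost 33·3·28 = 2772
(((AB)C)(DE)): 35×33 by 33×28 → 35×28, cost 35·33·28 = 32340; cumulative 132692
Total: 132692 scalar multiplications.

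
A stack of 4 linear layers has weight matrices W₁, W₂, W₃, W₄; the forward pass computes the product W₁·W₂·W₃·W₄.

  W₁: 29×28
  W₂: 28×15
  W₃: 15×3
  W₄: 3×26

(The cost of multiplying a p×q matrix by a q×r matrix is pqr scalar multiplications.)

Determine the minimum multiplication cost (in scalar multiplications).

5958

Adjacent pairs: W₁W₂ = 29·28·15 = 12180; W₂W₃ = 28·15·3 = 1260; W₃W₄ = 15·3·26 = 1170.
Length 3: W₁..W₃: k=1: 0+1260+29·28·3=3696; k=2: 12180+0+29·15·3=13485 → min 3696 | W₂..W₄: k=2: 0+1170+28·15·26=12090; k=3: 1260+0+28·3·26=3444 → min 3444.
Length 4: W₁..W₄: k=1: 0+3444+29·28·26=24556; k=2: 12180+1170+29·15·26=24660; k=3: 3696+0+29·3·26=5958 → min 5958.
Optimal order: ((W₁·(W₂·W₃))·W₄) with cost 5958.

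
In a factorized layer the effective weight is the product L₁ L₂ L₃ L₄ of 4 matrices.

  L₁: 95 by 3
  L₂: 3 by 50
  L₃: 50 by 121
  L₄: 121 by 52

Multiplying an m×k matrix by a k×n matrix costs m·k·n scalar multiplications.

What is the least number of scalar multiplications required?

51846

Adjacent pairs: L₁L₂ = 95·3·50 = 14250; L₂L₃ = 3·50·121 = 18150; L₃L₄ = 50·121·52 = 314600.
Length 3: L₁..L₃: k=1: 0+18150+95·3·121=52635; k=2: 14250+0+95·50·121=589000 → min 52635 | L₂..L₄: k=2: 0+314600+3·50·52=322400; k=3: 18150+0+3·121·52=37026 → min 37026.
Length 4: L₁..L₄: k=1: 0+37026+95·3·52=51846; k=2: 14250+314600+95·50·52=575850; k=3: 52635+0+95·121·52=650375 → min 51846.
Optimal order: (L₁ ((L₂ L₃) L₄)) with cost 51846.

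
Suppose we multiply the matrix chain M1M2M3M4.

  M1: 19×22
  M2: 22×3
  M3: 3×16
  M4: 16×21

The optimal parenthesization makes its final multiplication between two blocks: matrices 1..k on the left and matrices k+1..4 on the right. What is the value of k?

2

Adjacent pairs: M1M2 = 19·22·3 = 1254; M2M3 = 22·3·16 = 1056; M3M4 = 3·16·21 = 1008.
Length 3: M1..M3: k=1: 0+1056+19·22·16=7744; k=2: 1254+0+19·3·16=2166 → min 2166 | M2..M4: k=2: 0+1008+22·3·21=2394; k=3: 1056+0+22·16·21=8448 → min 2394.
Top-level splits: k=1: (M1..M1)·(M2..M4) → 0+2394+19·22·21 = 11172; k=2: (M1..M2)·(M3..M4) → 1254+1008+19·3·21 = 3459; k=3: (M1..M3)·(M4..M4) → 2166+0+19·16·21 = 8550.
Best split is after M2, i.e. k = 2.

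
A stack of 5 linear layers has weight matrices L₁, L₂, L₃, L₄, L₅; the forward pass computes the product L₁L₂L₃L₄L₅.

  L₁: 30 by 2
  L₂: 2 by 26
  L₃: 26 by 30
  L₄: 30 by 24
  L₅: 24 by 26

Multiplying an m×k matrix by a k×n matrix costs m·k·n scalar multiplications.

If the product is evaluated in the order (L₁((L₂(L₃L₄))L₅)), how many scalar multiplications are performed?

(L₃L₄): 26×30 by 30×24 → 26×24, cost 26·30·24 = 18720
(L₂(L₃L₄)): 2×26 by 26×24 → 2×24, cost 2·26·24 = 1248; cumulative 19968
((L₂(L₃L₄))L₅): 2×24 by 24×26 → 2×26, cost 2·24·26 = 1248; cumulative 21216
(L₁((L₂(L₃L₄))L₅)): 30×2 by 2×26 → 30×26, cost 30·2·26 = 1560; cumulative 22776
Total: 22776 scalar multiplications.

22776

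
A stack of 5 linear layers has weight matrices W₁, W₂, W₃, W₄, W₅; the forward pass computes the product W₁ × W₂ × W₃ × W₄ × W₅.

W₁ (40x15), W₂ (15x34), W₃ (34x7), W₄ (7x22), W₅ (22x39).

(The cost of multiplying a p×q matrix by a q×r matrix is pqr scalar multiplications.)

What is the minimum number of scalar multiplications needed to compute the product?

Adjacent pairs: W₁W₂ = 40·15·34 = 20400; W₂W₃ = 15·34·7 = 3570; W₃W₄ = 34·7·22 = 5236; W₄W₅ = 7·22·39 = 6006.
Length 3: W₁..W₃: k=1: 0+3570+40·15·7=7770; k=2: 20400+0+40·34·7=29920 → min 7770 | W₂..W₄: k=2: 0+5236+15·34·22=16456; k=3: 3570+0+15·7·22=5880 → min 5880 | W₃..W₅: k=3: 0+6006+34·7·39=15288; k=4: 5236+0+34·22·39=34408 → min 15288.
Length 4: W₁..W₄: k=1: 0+5880+40·15·22=19080; k=2: 20400+5236+40·34·22=55556; k=3: 7770+0+40·7·22=13930 → min 13930 | W₂..W₅: k=2: 0+15288+15·34·39=35178; k=3: 3570+6006+15·7·39=13671; k=4: 5880+0+15·22·39=18750 → min 13671.
Length 5: W₁..W₅: k=1: 0+13671+40·15·39=37071; k=2: 20400+15288+40·34·39=88728; k=3: 7770+6006+40·7·39=24696; k=4: 13930+0+40·22·39=48250 → min 24696.
Optimal order: ((W₁ × (W₂ × W₃)) × (W₄ × W₅)) with cost 24696.

24696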